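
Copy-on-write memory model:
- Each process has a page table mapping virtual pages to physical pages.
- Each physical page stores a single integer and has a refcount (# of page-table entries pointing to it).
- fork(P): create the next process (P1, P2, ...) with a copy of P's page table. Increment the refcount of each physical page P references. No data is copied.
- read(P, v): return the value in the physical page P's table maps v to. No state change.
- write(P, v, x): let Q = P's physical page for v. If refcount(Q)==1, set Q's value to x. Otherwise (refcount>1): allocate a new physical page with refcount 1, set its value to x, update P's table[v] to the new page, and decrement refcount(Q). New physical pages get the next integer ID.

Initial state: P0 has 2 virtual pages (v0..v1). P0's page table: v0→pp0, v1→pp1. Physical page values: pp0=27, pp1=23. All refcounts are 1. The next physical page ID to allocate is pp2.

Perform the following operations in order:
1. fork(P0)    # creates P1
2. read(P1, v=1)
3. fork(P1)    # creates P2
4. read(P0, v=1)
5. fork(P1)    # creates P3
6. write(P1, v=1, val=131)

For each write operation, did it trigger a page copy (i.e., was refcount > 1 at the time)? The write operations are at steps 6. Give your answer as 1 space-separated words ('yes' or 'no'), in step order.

Op 1: fork(P0) -> P1. 2 ppages; refcounts: pp0:2 pp1:2
Op 2: read(P1, v1) -> 23. No state change.
Op 3: fork(P1) -> P2. 2 ppages; refcounts: pp0:3 pp1:3
Op 4: read(P0, v1) -> 23. No state change.
Op 5: fork(P1) -> P3. 2 ppages; refcounts: pp0:4 pp1:4
Op 6: write(P1, v1, 131). refcount(pp1)=4>1 -> COPY to pp2. 3 ppages; refcounts: pp0:4 pp1:3 pp2:1

yes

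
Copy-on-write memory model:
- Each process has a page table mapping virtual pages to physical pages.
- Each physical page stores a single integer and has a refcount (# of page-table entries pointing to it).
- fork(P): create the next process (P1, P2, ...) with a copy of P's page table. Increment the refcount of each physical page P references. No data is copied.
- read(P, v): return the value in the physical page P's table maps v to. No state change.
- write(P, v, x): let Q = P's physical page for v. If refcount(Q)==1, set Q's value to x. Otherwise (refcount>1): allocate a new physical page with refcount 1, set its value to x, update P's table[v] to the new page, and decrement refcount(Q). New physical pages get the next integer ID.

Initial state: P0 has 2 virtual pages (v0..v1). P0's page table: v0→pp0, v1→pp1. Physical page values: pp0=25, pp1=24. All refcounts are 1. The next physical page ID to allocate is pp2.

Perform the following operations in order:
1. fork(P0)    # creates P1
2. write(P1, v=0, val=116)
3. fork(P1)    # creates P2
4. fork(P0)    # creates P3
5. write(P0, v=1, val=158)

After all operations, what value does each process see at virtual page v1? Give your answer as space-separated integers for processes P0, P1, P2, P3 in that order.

Answer: 158 24 24 24

Derivation:
Op 1: fork(P0) -> P1. 2 ppages; refcounts: pp0:2 pp1:2
Op 2: write(P1, v0, 116). refcount(pp0)=2>1 -> COPY to pp2. 3 ppages; refcounts: pp0:1 pp1:2 pp2:1
Op 3: fork(P1) -> P2. 3 ppages; refcounts: pp0:1 pp1:3 pp2:2
Op 4: fork(P0) -> P3. 3 ppages; refcounts: pp0:2 pp1:4 pp2:2
Op 5: write(P0, v1, 158). refcount(pp1)=4>1 -> COPY to pp3. 4 ppages; refcounts: pp0:2 pp1:3 pp2:2 pp3:1
P0: v1 -> pp3 = 158
P1: v1 -> pp1 = 24
P2: v1 -> pp1 = 24
P3: v1 -> pp1 = 24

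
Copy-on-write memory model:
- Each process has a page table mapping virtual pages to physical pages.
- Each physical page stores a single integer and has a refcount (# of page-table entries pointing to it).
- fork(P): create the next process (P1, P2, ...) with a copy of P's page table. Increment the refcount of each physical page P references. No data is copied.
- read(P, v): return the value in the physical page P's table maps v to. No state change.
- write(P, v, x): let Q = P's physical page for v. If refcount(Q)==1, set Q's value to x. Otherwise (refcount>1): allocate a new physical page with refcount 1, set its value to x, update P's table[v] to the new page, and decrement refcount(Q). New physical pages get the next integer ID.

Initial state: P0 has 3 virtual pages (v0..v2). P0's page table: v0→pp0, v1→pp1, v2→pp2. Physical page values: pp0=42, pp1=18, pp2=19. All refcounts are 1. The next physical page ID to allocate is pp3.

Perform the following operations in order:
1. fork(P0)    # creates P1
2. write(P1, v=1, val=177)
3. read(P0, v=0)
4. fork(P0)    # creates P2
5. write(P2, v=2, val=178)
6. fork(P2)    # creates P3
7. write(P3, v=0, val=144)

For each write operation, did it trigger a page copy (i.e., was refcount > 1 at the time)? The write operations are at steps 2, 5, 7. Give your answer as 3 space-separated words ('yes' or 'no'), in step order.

Op 1: fork(P0) -> P1. 3 ppages; refcounts: pp0:2 pp1:2 pp2:2
Op 2: write(P1, v1, 177). refcount(pp1)=2>1 -> COPY to pp3. 4 ppages; refcounts: pp0:2 pp1:1 pp2:2 pp3:1
Op 3: read(P0, v0) -> 42. No state change.
Op 4: fork(P0) -> P2. 4 ppages; refcounts: pp0:3 pp1:2 pp2:3 pp3:1
Op 5: write(P2, v2, 178). refcount(pp2)=3>1 -> COPY to pp4. 5 ppages; refcounts: pp0:3 pp1:2 pp2:2 pp3:1 pp4:1
Op 6: fork(P2) -> P3. 5 ppages; refcounts: pp0:4 pp1:3 pp2:2 pp3:1 pp4:2
Op 7: write(P3, v0, 144). refcount(pp0)=4>1 -> COPY to pp5. 6 ppages; refcounts: pp0:3 pp1:3 pp2:2 pp3:1 pp4:2 pp5:1

yes yes yes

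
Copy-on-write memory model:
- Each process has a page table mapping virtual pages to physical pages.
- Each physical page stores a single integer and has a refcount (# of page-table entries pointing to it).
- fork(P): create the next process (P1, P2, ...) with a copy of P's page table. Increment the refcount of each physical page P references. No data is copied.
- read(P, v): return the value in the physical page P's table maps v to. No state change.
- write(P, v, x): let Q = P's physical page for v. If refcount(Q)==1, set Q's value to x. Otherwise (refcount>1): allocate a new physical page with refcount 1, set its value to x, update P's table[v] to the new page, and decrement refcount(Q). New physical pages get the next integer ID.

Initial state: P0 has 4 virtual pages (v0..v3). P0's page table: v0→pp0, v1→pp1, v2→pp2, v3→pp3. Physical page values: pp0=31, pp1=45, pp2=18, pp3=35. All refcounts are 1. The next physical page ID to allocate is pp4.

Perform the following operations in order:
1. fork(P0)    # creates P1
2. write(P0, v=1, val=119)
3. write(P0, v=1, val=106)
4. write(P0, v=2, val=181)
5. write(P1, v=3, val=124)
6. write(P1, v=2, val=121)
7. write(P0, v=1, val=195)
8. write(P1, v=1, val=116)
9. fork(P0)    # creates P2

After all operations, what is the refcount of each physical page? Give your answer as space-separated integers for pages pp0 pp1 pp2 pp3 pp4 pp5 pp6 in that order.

Answer: 3 1 1 2 2 2 1

Derivation:
Op 1: fork(P0) -> P1. 4 ppages; refcounts: pp0:2 pp1:2 pp2:2 pp3:2
Op 2: write(P0, v1, 119). refcount(pp1)=2>1 -> COPY to pp4. 5 ppages; refcounts: pp0:2 pp1:1 pp2:2 pp3:2 pp4:1
Op 3: write(P0, v1, 106). refcount(pp4)=1 -> write in place. 5 ppages; refcounts: pp0:2 pp1:1 pp2:2 pp3:2 pp4:1
Op 4: write(P0, v2, 181). refcount(pp2)=2>1 -> COPY to pp5. 6 ppages; refcounts: pp0:2 pp1:1 pp2:1 pp3:2 pp4:1 pp5:1
Op 5: write(P1, v3, 124). refcount(pp3)=2>1 -> COPY to pp6. 7 ppages; refcounts: pp0:2 pp1:1 pp2:1 pp3:1 pp4:1 pp5:1 pp6:1
Op 6: write(P1, v2, 121). refcount(pp2)=1 -> write in place. 7 ppages; refcounts: pp0:2 pp1:1 pp2:1 pp3:1 pp4:1 pp5:1 pp6:1
Op 7: write(P0, v1, 195). refcount(pp4)=1 -> write in place. 7 ppages; refcounts: pp0:2 pp1:1 pp2:1 pp3:1 pp4:1 pp5:1 pp6:1
Op 8: write(P1, v1, 116). refcount(pp1)=1 -> write in place. 7 ppages; refcounts: pp0:2 pp1:1 pp2:1 pp3:1 pp4:1 pp5:1 pp6:1
Op 9: fork(P0) -> P2. 7 ppages; refcounts: pp0:3 pp1:1 pp2:1 pp3:2 pp4:2 pp5:2 pp6:1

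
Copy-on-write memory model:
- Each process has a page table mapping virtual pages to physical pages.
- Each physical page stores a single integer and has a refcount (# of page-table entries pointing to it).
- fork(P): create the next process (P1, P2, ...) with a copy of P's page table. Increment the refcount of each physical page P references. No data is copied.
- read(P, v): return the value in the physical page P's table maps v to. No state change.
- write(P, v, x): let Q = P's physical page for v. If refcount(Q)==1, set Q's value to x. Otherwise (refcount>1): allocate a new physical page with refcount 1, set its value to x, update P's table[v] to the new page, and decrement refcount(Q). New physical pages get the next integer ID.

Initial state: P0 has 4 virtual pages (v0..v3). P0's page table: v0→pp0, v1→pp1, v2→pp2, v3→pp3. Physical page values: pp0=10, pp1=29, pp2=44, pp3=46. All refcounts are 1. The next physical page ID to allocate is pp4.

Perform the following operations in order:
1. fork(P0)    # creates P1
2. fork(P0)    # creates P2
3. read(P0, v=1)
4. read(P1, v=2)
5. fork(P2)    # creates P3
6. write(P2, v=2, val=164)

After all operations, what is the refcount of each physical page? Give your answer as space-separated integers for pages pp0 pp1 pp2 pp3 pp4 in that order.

Op 1: fork(P0) -> P1. 4 ppages; refcounts: pp0:2 pp1:2 pp2:2 pp3:2
Op 2: fork(P0) -> P2. 4 ppages; refcounts: pp0:3 pp1:3 pp2:3 pp3:3
Op 3: read(P0, v1) -> 29. No state change.
Op 4: read(P1, v2) -> 44. No state change.
Op 5: fork(P2) -> P3. 4 ppages; refcounts: pp0:4 pp1:4 pp2:4 pp3:4
Op 6: write(P2, v2, 164). refcount(pp2)=4>1 -> COPY to pp4. 5 ppages; refcounts: pp0:4 pp1:4 pp2:3 pp3:4 pp4:1

Answer: 4 4 3 4 1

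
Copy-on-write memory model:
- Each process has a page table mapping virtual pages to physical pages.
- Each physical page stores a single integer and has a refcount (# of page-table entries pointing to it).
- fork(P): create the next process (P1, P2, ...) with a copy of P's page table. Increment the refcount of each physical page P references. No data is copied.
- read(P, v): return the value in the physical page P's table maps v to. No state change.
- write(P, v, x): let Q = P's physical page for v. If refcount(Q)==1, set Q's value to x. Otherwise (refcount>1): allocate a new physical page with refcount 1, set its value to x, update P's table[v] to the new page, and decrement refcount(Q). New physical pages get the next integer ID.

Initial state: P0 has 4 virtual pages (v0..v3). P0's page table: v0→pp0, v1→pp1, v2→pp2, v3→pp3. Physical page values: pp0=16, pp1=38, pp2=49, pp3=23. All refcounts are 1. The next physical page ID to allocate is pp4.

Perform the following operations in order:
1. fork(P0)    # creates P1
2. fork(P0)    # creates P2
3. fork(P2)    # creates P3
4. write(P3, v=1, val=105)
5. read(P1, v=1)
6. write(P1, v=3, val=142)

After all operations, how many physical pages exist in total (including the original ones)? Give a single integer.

Answer: 6

Derivation:
Op 1: fork(P0) -> P1. 4 ppages; refcounts: pp0:2 pp1:2 pp2:2 pp3:2
Op 2: fork(P0) -> P2. 4 ppages; refcounts: pp0:3 pp1:3 pp2:3 pp3:3
Op 3: fork(P2) -> P3. 4 ppages; refcounts: pp0:4 pp1:4 pp2:4 pp3:4
Op 4: write(P3, v1, 105). refcount(pp1)=4>1 -> COPY to pp4. 5 ppages; refcounts: pp0:4 pp1:3 pp2:4 pp3:4 pp4:1
Op 5: read(P1, v1) -> 38. No state change.
Op 6: write(P1, v3, 142). refcount(pp3)=4>1 -> COPY to pp5. 6 ppages; refcounts: pp0:4 pp1:3 pp2:4 pp3:3 pp4:1 pp5:1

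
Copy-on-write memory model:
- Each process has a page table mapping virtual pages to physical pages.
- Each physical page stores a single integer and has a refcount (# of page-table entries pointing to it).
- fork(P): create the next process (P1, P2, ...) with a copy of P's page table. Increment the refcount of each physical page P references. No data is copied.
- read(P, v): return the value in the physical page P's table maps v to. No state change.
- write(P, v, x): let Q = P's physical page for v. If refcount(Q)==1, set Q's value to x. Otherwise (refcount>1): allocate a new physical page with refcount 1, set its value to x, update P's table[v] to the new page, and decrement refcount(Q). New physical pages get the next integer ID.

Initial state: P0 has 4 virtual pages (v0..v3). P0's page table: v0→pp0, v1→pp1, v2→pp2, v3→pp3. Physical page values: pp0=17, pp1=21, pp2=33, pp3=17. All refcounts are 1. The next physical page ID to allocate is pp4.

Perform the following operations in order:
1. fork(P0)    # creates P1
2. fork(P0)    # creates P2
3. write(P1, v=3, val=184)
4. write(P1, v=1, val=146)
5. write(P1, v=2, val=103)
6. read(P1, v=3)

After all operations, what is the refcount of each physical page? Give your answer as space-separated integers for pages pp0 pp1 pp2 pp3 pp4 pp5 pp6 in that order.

Answer: 3 2 2 2 1 1 1

Derivation:
Op 1: fork(P0) -> P1. 4 ppages; refcounts: pp0:2 pp1:2 pp2:2 pp3:2
Op 2: fork(P0) -> P2. 4 ppages; refcounts: pp0:3 pp1:3 pp2:3 pp3:3
Op 3: write(P1, v3, 184). refcount(pp3)=3>1 -> COPY to pp4. 5 ppages; refcounts: pp0:3 pp1:3 pp2:3 pp3:2 pp4:1
Op 4: write(P1, v1, 146). refcount(pp1)=3>1 -> COPY to pp5. 6 ppages; refcounts: pp0:3 pp1:2 pp2:3 pp3:2 pp4:1 pp5:1
Op 5: write(P1, v2, 103). refcount(pp2)=3>1 -> COPY to pp6. 7 ppages; refcounts: pp0:3 pp1:2 pp2:2 pp3:2 pp4:1 pp5:1 pp6:1
Op 6: read(P1, v3) -> 184. No state change.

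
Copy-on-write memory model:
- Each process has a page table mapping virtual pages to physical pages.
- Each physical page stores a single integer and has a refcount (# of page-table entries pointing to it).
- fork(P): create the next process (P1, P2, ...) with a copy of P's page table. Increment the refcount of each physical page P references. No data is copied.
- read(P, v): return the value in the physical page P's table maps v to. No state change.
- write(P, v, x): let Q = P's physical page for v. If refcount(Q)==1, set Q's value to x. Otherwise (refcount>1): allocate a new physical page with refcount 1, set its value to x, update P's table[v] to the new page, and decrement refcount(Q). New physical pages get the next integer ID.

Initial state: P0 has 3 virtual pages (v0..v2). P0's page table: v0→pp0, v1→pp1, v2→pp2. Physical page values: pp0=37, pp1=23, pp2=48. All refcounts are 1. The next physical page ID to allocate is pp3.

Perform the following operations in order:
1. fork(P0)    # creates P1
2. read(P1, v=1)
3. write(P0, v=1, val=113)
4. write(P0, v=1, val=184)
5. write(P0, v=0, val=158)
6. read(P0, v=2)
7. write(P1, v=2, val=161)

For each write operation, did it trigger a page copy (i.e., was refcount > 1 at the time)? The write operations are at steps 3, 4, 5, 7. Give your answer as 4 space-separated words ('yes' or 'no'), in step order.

Op 1: fork(P0) -> P1. 3 ppages; refcounts: pp0:2 pp1:2 pp2:2
Op 2: read(P1, v1) -> 23. No state change.
Op 3: write(P0, v1, 113). refcount(pp1)=2>1 -> COPY to pp3. 4 ppages; refcounts: pp0:2 pp1:1 pp2:2 pp3:1
Op 4: write(P0, v1, 184). refcount(pp3)=1 -> write in place. 4 ppages; refcounts: pp0:2 pp1:1 pp2:2 pp3:1
Op 5: write(P0, v0, 158). refcount(pp0)=2>1 -> COPY to pp4. 5 ppages; refcounts: pp0:1 pp1:1 pp2:2 pp3:1 pp4:1
Op 6: read(P0, v2) -> 48. No state change.
Op 7: write(P1, v2, 161). refcount(pp2)=2>1 -> COPY to pp5. 6 ppages; refcounts: pp0:1 pp1:1 pp2:1 pp3:1 pp4:1 pp5:1

yes no yes yes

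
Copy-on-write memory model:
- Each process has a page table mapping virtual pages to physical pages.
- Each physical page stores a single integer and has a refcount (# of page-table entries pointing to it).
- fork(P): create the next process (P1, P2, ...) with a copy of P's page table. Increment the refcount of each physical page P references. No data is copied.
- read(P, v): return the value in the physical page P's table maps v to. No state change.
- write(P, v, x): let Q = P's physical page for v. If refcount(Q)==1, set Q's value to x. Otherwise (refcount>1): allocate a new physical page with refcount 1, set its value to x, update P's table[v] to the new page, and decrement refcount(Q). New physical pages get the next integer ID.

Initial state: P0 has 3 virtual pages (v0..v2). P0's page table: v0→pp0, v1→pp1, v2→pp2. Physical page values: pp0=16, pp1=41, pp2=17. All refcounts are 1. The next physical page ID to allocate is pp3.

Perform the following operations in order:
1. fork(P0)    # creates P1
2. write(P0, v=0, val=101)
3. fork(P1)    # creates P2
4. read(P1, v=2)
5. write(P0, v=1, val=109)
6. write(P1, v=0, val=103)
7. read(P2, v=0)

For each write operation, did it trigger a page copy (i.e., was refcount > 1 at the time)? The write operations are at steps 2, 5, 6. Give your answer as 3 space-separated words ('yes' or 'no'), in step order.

Op 1: fork(P0) -> P1. 3 ppages; refcounts: pp0:2 pp1:2 pp2:2
Op 2: write(P0, v0, 101). refcount(pp0)=2>1 -> COPY to pp3. 4 ppages; refcounts: pp0:1 pp1:2 pp2:2 pp3:1
Op 3: fork(P1) -> P2. 4 ppages; refcounts: pp0:2 pp1:3 pp2:3 pp3:1
Op 4: read(P1, v2) -> 17. No state change.
Op 5: write(P0, v1, 109). refcount(pp1)=3>1 -> COPY to pp4. 5 ppages; refcounts: pp0:2 pp1:2 pp2:3 pp3:1 pp4:1
Op 6: write(P1, v0, 103). refcount(pp0)=2>1 -> COPY to pp5. 6 ppages; refcounts: pp0:1 pp1:2 pp2:3 pp3:1 pp4:1 pp5:1
Op 7: read(P2, v0) -> 16. No state change.

yes yes yes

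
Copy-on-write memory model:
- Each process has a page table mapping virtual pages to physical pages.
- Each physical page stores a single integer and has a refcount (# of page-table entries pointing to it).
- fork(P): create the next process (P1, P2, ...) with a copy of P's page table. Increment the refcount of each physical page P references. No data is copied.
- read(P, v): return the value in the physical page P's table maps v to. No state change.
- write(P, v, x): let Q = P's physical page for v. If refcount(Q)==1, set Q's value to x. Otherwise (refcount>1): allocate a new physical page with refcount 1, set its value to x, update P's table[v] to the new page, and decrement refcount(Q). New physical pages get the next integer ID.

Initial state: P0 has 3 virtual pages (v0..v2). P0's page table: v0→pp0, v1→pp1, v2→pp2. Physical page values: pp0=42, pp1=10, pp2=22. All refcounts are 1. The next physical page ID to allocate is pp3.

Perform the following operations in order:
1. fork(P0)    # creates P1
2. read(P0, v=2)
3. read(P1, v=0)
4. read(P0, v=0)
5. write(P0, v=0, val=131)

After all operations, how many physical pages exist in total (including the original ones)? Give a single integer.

Answer: 4

Derivation:
Op 1: fork(P0) -> P1. 3 ppages; refcounts: pp0:2 pp1:2 pp2:2
Op 2: read(P0, v2) -> 22. No state change.
Op 3: read(P1, v0) -> 42. No state change.
Op 4: read(P0, v0) -> 42. No state change.
Op 5: write(P0, v0, 131). refcount(pp0)=2>1 -> COPY to pp3. 4 ppages; refcounts: pp0:1 pp1:2 pp2:2 pp3:1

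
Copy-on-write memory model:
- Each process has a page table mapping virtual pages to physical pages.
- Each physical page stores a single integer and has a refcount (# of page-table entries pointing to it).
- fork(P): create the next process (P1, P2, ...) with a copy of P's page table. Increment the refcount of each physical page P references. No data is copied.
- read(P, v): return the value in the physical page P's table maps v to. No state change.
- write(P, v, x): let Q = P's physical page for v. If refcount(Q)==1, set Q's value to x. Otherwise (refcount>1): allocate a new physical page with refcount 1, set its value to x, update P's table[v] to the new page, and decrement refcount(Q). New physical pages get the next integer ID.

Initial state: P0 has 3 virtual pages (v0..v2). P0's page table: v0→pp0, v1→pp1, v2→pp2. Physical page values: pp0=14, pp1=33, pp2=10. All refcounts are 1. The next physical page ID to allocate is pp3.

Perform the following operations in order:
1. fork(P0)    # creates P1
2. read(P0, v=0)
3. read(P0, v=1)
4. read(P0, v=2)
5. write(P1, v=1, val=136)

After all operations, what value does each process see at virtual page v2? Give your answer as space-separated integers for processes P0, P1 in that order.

Answer: 10 10

Derivation:
Op 1: fork(P0) -> P1. 3 ppages; refcounts: pp0:2 pp1:2 pp2:2
Op 2: read(P0, v0) -> 14. No state change.
Op 3: read(P0, v1) -> 33. No state change.
Op 4: read(P0, v2) -> 10. No state change.
Op 5: write(P1, v1, 136). refcount(pp1)=2>1 -> COPY to pp3. 4 ppages; refcounts: pp0:2 pp1:1 pp2:2 pp3:1
P0: v2 -> pp2 = 10
P1: v2 -> pp2 = 10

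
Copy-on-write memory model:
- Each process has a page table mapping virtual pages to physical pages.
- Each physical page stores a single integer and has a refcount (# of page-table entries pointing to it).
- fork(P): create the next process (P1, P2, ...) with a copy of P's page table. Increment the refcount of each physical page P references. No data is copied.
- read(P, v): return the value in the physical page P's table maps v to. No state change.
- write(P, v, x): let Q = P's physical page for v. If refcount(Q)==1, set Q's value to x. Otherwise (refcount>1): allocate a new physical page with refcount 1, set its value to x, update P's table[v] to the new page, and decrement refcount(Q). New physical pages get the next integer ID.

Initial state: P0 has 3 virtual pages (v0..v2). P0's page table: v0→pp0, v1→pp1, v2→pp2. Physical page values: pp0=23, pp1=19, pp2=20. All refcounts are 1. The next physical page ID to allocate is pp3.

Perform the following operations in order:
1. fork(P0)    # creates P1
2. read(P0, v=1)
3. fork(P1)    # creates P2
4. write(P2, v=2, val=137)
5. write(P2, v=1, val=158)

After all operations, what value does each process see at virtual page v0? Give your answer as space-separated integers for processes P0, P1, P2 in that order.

Answer: 23 23 23

Derivation:
Op 1: fork(P0) -> P1. 3 ppages; refcounts: pp0:2 pp1:2 pp2:2
Op 2: read(P0, v1) -> 19. No state change.
Op 3: fork(P1) -> P2. 3 ppages; refcounts: pp0:3 pp1:3 pp2:3
Op 4: write(P2, v2, 137). refcount(pp2)=3>1 -> COPY to pp3. 4 ppages; refcounts: pp0:3 pp1:3 pp2:2 pp3:1
Op 5: write(P2, v1, 158). refcount(pp1)=3>1 -> COPY to pp4. 5 ppages; refcounts: pp0:3 pp1:2 pp2:2 pp3:1 pp4:1
P0: v0 -> pp0 = 23
P1: v0 -> pp0 = 23
P2: v0 -> pp0 = 23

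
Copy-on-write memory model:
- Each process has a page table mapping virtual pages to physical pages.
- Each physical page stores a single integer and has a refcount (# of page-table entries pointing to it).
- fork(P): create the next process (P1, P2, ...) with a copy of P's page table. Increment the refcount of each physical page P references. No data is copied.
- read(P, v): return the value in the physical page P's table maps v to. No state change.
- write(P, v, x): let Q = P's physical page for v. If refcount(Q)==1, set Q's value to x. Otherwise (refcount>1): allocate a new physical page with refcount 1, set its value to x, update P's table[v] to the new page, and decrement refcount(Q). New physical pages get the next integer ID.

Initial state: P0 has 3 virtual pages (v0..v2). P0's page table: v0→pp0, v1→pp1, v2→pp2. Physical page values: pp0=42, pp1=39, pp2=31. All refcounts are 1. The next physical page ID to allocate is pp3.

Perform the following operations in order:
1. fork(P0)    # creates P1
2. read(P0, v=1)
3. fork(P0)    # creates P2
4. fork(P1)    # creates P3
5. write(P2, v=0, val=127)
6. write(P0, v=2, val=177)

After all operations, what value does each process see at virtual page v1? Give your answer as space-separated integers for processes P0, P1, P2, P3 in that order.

Op 1: fork(P0) -> P1. 3 ppages; refcounts: pp0:2 pp1:2 pp2:2
Op 2: read(P0, v1) -> 39. No state change.
Op 3: fork(P0) -> P2. 3 ppages; refcounts: pp0:3 pp1:3 pp2:3
Op 4: fork(P1) -> P3. 3 ppages; refcounts: pp0:4 pp1:4 pp2:4
Op 5: write(P2, v0, 127). refcount(pp0)=4>1 -> COPY to pp3. 4 ppages; refcounts: pp0:3 pp1:4 pp2:4 pp3:1
Op 6: write(P0, v2, 177). refcount(pp2)=4>1 -> COPY to pp4. 5 ppages; refcounts: pp0:3 pp1:4 pp2:3 pp3:1 pp4:1
P0: v1 -> pp1 = 39
P1: v1 -> pp1 = 39
P2: v1 -> pp1 = 39
P3: v1 -> pp1 = 39

Answer: 39 39 39 39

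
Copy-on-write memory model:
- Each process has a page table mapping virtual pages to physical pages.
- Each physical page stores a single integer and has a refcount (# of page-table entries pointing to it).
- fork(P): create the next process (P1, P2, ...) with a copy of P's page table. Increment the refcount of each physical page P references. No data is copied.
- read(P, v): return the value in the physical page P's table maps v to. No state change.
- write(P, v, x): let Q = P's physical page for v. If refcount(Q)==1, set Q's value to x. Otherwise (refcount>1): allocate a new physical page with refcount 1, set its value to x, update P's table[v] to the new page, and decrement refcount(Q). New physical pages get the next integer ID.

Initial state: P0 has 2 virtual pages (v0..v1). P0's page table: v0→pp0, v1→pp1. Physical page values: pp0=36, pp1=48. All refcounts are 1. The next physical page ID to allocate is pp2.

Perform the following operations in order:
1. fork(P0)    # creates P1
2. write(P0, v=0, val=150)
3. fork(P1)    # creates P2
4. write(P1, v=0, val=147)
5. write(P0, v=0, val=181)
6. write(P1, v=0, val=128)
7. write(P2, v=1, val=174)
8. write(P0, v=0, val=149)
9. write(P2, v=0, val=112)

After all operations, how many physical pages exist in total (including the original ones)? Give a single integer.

Op 1: fork(P0) -> P1. 2 ppages; refcounts: pp0:2 pp1:2
Op 2: write(P0, v0, 150). refcount(pp0)=2>1 -> COPY to pp2. 3 ppages; refcounts: pp0:1 pp1:2 pp2:1
Op 3: fork(P1) -> P2. 3 ppages; refcounts: pp0:2 pp1:3 pp2:1
Op 4: write(P1, v0, 147). refcount(pp0)=2>1 -> COPY to pp3. 4 ppages; refcounts: pp0:1 pp1:3 pp2:1 pp3:1
Op 5: write(P0, v0, 181). refcount(pp2)=1 -> write in place. 4 ppages; refcounts: pp0:1 pp1:3 pp2:1 pp3:1
Op 6: write(P1, v0, 128). refcount(pp3)=1 -> write in place. 4 ppages; refcounts: pp0:1 pp1:3 pp2:1 pp3:1
Op 7: write(P2, v1, 174). refcount(pp1)=3>1 -> COPY to pp4. 5 ppages; refcounts: pp0:1 pp1:2 pp2:1 pp3:1 pp4:1
Op 8: write(P0, v0, 149). refcount(pp2)=1 -> write in place. 5 ppages; refcounts: pp0:1 pp1:2 pp2:1 pp3:1 pp4:1
Op 9: write(P2, v0, 112). refcount(pp0)=1 -> write in place. 5 ppages; refcounts: pp0:1 pp1:2 pp2:1 pp3:1 pp4:1

Answer: 5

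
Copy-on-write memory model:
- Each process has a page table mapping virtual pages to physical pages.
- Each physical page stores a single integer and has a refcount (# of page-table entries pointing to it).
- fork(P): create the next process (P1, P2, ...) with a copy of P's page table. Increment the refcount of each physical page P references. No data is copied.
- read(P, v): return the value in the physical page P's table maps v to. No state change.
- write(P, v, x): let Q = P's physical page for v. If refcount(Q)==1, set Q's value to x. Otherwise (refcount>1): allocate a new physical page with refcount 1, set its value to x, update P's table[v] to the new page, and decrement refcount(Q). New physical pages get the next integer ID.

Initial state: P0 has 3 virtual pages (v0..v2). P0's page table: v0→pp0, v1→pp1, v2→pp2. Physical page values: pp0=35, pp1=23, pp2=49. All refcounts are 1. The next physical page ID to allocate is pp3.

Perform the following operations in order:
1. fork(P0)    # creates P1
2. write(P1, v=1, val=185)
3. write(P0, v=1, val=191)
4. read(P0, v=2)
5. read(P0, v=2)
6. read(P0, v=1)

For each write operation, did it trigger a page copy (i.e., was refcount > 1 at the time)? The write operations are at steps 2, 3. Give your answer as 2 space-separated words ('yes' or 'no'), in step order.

Op 1: fork(P0) -> P1. 3 ppages; refcounts: pp0:2 pp1:2 pp2:2
Op 2: write(P1, v1, 185). refcount(pp1)=2>1 -> COPY to pp3. 4 ppages; refcounts: pp0:2 pp1:1 pp2:2 pp3:1
Op 3: write(P0, v1, 191). refcount(pp1)=1 -> write in place. 4 ppages; refcounts: pp0:2 pp1:1 pp2:2 pp3:1
Op 4: read(P0, v2) -> 49. No state change.
Op 5: read(P0, v2) -> 49. No state change.
Op 6: read(P0, v1) -> 191. No state change.

yes no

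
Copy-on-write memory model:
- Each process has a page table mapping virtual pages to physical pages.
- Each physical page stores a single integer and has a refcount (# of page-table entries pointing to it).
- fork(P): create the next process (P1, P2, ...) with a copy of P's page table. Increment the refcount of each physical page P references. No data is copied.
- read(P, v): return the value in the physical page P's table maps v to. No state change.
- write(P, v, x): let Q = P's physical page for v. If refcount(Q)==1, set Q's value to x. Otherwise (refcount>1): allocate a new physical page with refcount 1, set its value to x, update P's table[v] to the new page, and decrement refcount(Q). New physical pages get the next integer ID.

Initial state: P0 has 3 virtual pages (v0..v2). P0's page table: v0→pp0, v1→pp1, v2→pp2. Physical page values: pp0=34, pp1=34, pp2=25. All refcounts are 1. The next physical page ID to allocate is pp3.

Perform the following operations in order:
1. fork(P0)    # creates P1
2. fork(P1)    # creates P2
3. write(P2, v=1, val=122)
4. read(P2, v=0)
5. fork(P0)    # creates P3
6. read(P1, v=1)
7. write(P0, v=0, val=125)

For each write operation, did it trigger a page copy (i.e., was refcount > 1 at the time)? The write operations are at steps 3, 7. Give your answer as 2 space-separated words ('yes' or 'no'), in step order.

Op 1: fork(P0) -> P1. 3 ppages; refcounts: pp0:2 pp1:2 pp2:2
Op 2: fork(P1) -> P2. 3 ppages; refcounts: pp0:3 pp1:3 pp2:3
Op 3: write(P2, v1, 122). refcount(pp1)=3>1 -> COPY to pp3. 4 ppages; refcounts: pp0:3 pp1:2 pp2:3 pp3:1
Op 4: read(P2, v0) -> 34. No state change.
Op 5: fork(P0) -> P3. 4 ppages; refcounts: pp0:4 pp1:3 pp2:4 pp3:1
Op 6: read(P1, v1) -> 34. No state change.
Op 7: write(P0, v0, 125). refcount(pp0)=4>1 -> COPY to pp4. 5 ppages; refcounts: pp0:3 pp1:3 pp2:4 pp3:1 pp4:1

yes yes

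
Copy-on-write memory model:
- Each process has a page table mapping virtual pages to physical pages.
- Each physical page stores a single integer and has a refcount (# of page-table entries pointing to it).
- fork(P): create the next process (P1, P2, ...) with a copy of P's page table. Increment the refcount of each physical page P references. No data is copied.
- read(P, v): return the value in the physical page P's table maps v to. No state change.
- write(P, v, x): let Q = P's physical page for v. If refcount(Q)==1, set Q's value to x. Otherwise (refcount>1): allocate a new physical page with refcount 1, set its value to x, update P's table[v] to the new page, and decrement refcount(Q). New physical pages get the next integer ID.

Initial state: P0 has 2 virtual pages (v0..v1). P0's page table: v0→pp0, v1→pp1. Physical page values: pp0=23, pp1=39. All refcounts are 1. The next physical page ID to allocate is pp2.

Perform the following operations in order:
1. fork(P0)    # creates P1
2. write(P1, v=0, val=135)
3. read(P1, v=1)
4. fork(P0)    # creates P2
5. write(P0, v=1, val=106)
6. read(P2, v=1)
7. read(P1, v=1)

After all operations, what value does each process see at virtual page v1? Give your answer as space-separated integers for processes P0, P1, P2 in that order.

Op 1: fork(P0) -> P1. 2 ppages; refcounts: pp0:2 pp1:2
Op 2: write(P1, v0, 135). refcount(pp0)=2>1 -> COPY to pp2. 3 ppages; refcounts: pp0:1 pp1:2 pp2:1
Op 3: read(P1, v1) -> 39. No state change.
Op 4: fork(P0) -> P2. 3 ppages; refcounts: pp0:2 pp1:3 pp2:1
Op 5: write(P0, v1, 106). refcount(pp1)=3>1 -> COPY to pp3. 4 ppages; refcounts: pp0:2 pp1:2 pp2:1 pp3:1
Op 6: read(P2, v1) -> 39. No state change.
Op 7: read(P1, v1) -> 39. No state change.
P0: v1 -> pp3 = 106
P1: v1 -> pp1 = 39
P2: v1 -> pp1 = 39

Answer: 106 39 39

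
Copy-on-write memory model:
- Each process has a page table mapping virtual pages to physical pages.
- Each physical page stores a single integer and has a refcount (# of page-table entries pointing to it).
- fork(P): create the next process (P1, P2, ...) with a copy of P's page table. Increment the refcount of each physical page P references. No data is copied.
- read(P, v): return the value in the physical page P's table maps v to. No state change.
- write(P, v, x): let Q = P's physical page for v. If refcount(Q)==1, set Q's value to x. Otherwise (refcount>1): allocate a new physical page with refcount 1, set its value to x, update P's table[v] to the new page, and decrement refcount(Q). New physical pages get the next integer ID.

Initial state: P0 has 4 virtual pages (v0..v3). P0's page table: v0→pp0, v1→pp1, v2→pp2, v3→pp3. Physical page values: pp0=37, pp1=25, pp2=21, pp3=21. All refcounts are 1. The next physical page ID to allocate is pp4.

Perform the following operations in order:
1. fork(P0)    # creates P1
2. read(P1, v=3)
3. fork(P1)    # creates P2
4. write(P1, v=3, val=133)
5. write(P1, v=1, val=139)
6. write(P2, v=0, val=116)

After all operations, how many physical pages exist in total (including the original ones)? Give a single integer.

Answer: 7

Derivation:
Op 1: fork(P0) -> P1. 4 ppages; refcounts: pp0:2 pp1:2 pp2:2 pp3:2
Op 2: read(P1, v3) -> 21. No state change.
Op 3: fork(P1) -> P2. 4 ppages; refcounts: pp0:3 pp1:3 pp2:3 pp3:3
Op 4: write(P1, v3, 133). refcount(pp3)=3>1 -> COPY to pp4. 5 ppages; refcounts: pp0:3 pp1:3 pp2:3 pp3:2 pp4:1
Op 5: write(P1, v1, 139). refcount(pp1)=3>1 -> COPY to pp5. 6 ppages; refcounts: pp0:3 pp1:2 pp2:3 pp3:2 pp4:1 pp5:1
Op 6: write(P2, v0, 116). refcount(pp0)=3>1 -> COPY to pp6. 7 ppages; refcounts: pp0:2 pp1:2 pp2:3 pp3:2 pp4:1 pp5:1 pp6:1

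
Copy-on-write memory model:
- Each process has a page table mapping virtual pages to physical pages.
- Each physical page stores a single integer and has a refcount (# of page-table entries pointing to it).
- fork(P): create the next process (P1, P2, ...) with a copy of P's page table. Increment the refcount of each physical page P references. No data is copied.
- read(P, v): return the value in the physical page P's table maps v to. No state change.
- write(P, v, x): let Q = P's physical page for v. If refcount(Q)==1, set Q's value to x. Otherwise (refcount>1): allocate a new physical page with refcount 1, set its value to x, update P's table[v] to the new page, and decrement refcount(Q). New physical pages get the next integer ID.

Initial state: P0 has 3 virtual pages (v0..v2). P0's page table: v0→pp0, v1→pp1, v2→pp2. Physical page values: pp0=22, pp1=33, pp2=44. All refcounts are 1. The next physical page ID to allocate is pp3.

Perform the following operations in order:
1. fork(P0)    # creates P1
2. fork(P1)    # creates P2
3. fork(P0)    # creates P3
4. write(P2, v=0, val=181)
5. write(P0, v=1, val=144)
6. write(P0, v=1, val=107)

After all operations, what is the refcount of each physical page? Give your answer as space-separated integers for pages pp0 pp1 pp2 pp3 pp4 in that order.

Op 1: fork(P0) -> P1. 3 ppages; refcounts: pp0:2 pp1:2 pp2:2
Op 2: fork(P1) -> P2. 3 ppages; refcounts: pp0:3 pp1:3 pp2:3
Op 3: fork(P0) -> P3. 3 ppages; refcounts: pp0:4 pp1:4 pp2:4
Op 4: write(P2, v0, 181). refcount(pp0)=4>1 -> COPY to pp3. 4 ppages; refcounts: pp0:3 pp1:4 pp2:4 pp3:1
Op 5: write(P0, v1, 144). refcount(pp1)=4>1 -> COPY to pp4. 5 ppages; refcounts: pp0:3 pp1:3 pp2:4 pp3:1 pp4:1
Op 6: write(P0, v1, 107). refcount(pp4)=1 -> write in place. 5 ppages; refcounts: pp0:3 pp1:3 pp2:4 pp3:1 pp4:1

Answer: 3 3 4 1 1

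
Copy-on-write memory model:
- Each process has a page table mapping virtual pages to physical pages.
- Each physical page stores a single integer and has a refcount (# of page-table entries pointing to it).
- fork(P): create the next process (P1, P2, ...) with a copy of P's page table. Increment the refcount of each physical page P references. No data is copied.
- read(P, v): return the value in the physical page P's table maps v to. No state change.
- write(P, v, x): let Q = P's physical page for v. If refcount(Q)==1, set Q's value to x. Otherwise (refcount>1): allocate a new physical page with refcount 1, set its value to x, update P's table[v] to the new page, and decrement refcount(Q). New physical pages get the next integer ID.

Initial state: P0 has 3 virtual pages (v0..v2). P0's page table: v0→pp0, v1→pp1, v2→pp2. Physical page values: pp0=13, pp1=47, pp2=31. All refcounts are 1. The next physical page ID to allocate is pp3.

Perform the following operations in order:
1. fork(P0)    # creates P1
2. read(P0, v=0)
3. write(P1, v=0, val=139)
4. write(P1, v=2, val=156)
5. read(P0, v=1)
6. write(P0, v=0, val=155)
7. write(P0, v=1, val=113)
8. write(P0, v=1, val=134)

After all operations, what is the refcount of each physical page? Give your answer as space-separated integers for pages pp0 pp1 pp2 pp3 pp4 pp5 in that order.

Answer: 1 1 1 1 1 1

Derivation:
Op 1: fork(P0) -> P1. 3 ppages; refcounts: pp0:2 pp1:2 pp2:2
Op 2: read(P0, v0) -> 13. No state change.
Op 3: write(P1, v0, 139). refcount(pp0)=2>1 -> COPY to pp3. 4 ppages; refcounts: pp0:1 pp1:2 pp2:2 pp3:1
Op 4: write(P1, v2, 156). refcount(pp2)=2>1 -> COPY to pp4. 5 ppages; refcounts: pp0:1 pp1:2 pp2:1 pp3:1 pp4:1
Op 5: read(P0, v1) -> 47. No state change.
Op 6: write(P0, v0, 155). refcount(pp0)=1 -> write in place. 5 ppages; refcounts: pp0:1 pp1:2 pp2:1 pp3:1 pp4:1
Op 7: write(P0, v1, 113). refcount(pp1)=2>1 -> COPY to pp5. 6 ppages; refcounts: pp0:1 pp1:1 pp2:1 pp3:1 pp4:1 pp5:1
Op 8: write(P0, v1, 134). refcount(pp5)=1 -> write in place. 6 ppages; refcounts: pp0:1 pp1:1 pp2:1 pp3:1 pp4:1 pp5:1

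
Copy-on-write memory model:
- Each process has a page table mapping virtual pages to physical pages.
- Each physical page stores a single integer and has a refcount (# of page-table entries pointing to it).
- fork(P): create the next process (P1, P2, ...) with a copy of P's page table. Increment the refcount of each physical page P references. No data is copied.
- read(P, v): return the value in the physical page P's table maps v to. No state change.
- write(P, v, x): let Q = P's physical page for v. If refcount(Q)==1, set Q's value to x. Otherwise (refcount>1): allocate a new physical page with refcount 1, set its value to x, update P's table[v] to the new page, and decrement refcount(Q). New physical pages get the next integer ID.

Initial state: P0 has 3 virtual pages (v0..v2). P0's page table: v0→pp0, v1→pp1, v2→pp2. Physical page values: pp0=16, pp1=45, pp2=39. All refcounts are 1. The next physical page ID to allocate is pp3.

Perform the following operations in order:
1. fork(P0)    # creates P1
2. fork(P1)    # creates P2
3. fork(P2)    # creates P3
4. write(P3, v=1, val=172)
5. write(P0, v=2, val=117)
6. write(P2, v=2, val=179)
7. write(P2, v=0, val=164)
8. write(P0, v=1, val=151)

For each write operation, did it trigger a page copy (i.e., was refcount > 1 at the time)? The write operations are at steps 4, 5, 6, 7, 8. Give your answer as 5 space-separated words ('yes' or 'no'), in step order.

Op 1: fork(P0) -> P1. 3 ppages; refcounts: pp0:2 pp1:2 pp2:2
Op 2: fork(P1) -> P2. 3 ppages; refcounts: pp0:3 pp1:3 pp2:3
Op 3: fork(P2) -> P3. 3 ppages; refcounts: pp0:4 pp1:4 pp2:4
Op 4: write(P3, v1, 172). refcount(pp1)=4>1 -> COPY to pp3. 4 ppages; refcounts: pp0:4 pp1:3 pp2:4 pp3:1
Op 5: write(P0, v2, 117). refcount(pp2)=4>1 -> COPY to pp4. 5 ppages; refcounts: pp0:4 pp1:3 pp2:3 pp3:1 pp4:1
Op 6: write(P2, v2, 179). refcount(pp2)=3>1 -> COPY to pp5. 6 ppages; refcounts: pp0:4 pp1:3 pp2:2 pp3:1 pp4:1 pp5:1
Op 7: write(P2, v0, 164). refcount(pp0)=4>1 -> COPY to pp6. 7 ppages; refcounts: pp0:3 pp1:3 pp2:2 pp3:1 pp4:1 pp5:1 pp6:1
Op 8: write(P0, v1, 151). refcount(pp1)=3>1 -> COPY to pp7. 8 ppages; refcounts: pp0:3 pp1:2 pp2:2 pp3:1 pp4:1 pp5:1 pp6:1 pp7:1

yes yes yes yes yes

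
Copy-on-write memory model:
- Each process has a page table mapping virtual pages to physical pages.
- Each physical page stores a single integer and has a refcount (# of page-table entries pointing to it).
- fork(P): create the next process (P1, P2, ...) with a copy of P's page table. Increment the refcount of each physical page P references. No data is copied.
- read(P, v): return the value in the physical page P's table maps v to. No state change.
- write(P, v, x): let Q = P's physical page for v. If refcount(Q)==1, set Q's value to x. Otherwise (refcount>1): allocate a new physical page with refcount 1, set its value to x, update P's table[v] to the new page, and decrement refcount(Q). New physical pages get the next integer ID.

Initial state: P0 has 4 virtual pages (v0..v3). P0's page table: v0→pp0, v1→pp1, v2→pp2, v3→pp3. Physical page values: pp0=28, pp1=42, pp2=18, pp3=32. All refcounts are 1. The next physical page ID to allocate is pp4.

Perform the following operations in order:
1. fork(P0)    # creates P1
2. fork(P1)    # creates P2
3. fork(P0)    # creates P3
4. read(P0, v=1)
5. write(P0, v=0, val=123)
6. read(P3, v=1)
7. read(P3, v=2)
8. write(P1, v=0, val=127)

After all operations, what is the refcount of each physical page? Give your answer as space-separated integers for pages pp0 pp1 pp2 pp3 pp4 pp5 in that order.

Op 1: fork(P0) -> P1. 4 ppages; refcounts: pp0:2 pp1:2 pp2:2 pp3:2
Op 2: fork(P1) -> P2. 4 ppages; refcounts: pp0:3 pp1:3 pp2:3 pp3:3
Op 3: fork(P0) -> P3. 4 ppages; refcounts: pp0:4 pp1:4 pp2:4 pp3:4
Op 4: read(P0, v1) -> 42. No state change.
Op 5: write(P0, v0, 123). refcount(pp0)=4>1 -> COPY to pp4. 5 ppages; refcounts: pp0:3 pp1:4 pp2:4 pp3:4 pp4:1
Op 6: read(P3, v1) -> 42. No state change.
Op 7: read(P3, v2) -> 18. No state change.
Op 8: write(P1, v0, 127). refcount(pp0)=3>1 -> COPY to pp5. 6 ppages; refcounts: pp0:2 pp1:4 pp2:4 pp3:4 pp4:1 pp5:1

Answer: 2 4 4 4 1 1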